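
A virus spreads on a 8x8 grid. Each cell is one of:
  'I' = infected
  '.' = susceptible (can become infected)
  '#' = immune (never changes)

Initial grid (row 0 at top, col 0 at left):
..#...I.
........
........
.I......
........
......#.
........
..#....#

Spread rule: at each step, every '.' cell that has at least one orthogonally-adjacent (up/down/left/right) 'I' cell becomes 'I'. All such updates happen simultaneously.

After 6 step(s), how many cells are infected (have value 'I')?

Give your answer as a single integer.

Step 0 (initial): 2 infected
Step 1: +7 new -> 9 infected
Step 2: +11 new -> 20 infected
Step 3: +14 new -> 34 infected
Step 4: +11 new -> 45 infected
Step 5: +5 new -> 50 infected
Step 6: +4 new -> 54 infected

Answer: 54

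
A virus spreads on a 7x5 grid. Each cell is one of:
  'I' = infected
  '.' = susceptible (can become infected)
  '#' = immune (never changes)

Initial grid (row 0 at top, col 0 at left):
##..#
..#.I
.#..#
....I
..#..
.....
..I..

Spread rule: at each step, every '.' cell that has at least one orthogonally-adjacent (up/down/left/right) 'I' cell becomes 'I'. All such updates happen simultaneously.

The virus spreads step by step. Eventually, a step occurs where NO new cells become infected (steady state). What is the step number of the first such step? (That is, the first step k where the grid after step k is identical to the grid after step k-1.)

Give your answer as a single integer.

Step 0 (initial): 3 infected
Step 1: +6 new -> 9 infected
Step 2: +9 new -> 18 infected
Step 3: +5 new -> 23 infected
Step 4: +2 new -> 25 infected
Step 5: +1 new -> 26 infected
Step 6: +1 new -> 27 infected
Step 7: +1 new -> 28 infected
Step 8: +0 new -> 28 infected

Answer: 8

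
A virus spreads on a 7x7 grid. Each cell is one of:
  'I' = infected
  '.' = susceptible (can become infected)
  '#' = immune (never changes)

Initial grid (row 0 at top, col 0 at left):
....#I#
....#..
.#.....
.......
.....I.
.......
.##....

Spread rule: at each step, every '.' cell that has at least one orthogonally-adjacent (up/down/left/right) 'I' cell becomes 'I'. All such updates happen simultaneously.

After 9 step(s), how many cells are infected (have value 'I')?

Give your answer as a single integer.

Answer: 43

Derivation:
Step 0 (initial): 2 infected
Step 1: +5 new -> 7 infected
Step 2: +8 new -> 15 infected
Step 3: +7 new -> 22 infected
Step 4: +5 new -> 27 infected
Step 5: +5 new -> 32 infected
Step 6: +4 new -> 36 infected
Step 7: +4 new -> 40 infected
Step 8: +2 new -> 42 infected
Step 9: +1 new -> 43 infected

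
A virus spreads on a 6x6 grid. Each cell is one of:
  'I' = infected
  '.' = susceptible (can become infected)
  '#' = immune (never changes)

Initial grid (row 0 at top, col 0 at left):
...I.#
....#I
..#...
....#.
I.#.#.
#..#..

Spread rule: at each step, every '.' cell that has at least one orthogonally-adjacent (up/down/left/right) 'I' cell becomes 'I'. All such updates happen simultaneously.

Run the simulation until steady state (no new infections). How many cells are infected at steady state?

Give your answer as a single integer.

Step 0 (initial): 3 infected
Step 1: +6 new -> 9 infected
Step 2: +8 new -> 17 infected
Step 3: +8 new -> 25 infected
Step 4: +2 new -> 27 infected
Step 5: +1 new -> 28 infected
Step 6: +0 new -> 28 infected

Answer: 28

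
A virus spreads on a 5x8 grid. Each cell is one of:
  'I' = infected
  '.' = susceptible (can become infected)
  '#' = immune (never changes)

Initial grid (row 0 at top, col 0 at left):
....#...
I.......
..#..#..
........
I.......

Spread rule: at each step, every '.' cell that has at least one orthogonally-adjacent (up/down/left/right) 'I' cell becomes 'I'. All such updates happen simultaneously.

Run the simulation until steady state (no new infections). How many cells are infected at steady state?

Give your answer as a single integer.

Answer: 37

Derivation:
Step 0 (initial): 2 infected
Step 1: +5 new -> 7 infected
Step 2: +5 new -> 12 infected
Step 3: +4 new -> 16 infected
Step 4: +5 new -> 21 infected
Step 5: +4 new -> 25 infected
Step 6: +4 new -> 29 infected
Step 7: +5 new -> 34 infected
Step 8: +3 new -> 37 infected
Step 9: +0 new -> 37 infected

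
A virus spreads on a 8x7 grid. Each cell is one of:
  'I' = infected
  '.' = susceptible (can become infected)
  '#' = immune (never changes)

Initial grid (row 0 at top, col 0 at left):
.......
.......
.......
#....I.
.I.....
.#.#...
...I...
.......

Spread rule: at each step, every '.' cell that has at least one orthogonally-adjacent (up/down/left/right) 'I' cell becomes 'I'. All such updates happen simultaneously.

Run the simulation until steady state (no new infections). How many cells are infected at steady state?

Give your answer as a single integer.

Answer: 53

Derivation:
Step 0 (initial): 3 infected
Step 1: +10 new -> 13 infected
Step 2: +17 new -> 30 infected
Step 3: +12 new -> 42 infected
Step 4: +8 new -> 50 infected
Step 5: +3 new -> 53 infected
Step 6: +0 new -> 53 infected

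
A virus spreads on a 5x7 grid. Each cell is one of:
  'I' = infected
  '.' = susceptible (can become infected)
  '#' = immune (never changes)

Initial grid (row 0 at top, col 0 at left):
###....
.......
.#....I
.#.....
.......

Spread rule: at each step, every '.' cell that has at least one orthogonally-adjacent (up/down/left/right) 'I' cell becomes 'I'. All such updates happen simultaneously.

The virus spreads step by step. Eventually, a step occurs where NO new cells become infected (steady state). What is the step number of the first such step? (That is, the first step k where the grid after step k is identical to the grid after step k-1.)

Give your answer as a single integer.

Step 0 (initial): 1 infected
Step 1: +3 new -> 4 infected
Step 2: +5 new -> 9 infected
Step 3: +5 new -> 14 infected
Step 4: +5 new -> 19 infected
Step 5: +4 new -> 23 infected
Step 6: +2 new -> 25 infected
Step 7: +2 new -> 27 infected
Step 8: +2 new -> 29 infected
Step 9: +1 new -> 30 infected
Step 10: +0 new -> 30 infected

Answer: 10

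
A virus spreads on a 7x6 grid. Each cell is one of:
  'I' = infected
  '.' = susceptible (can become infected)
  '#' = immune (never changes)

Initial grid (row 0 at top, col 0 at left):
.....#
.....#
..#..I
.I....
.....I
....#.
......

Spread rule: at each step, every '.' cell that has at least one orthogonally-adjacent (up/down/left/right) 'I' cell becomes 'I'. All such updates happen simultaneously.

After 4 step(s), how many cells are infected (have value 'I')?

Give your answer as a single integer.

Step 0 (initial): 3 infected
Step 1: +8 new -> 11 infected
Step 2: +11 new -> 22 infected
Step 3: +10 new -> 32 infected
Step 4: +6 new -> 38 infected

Answer: 38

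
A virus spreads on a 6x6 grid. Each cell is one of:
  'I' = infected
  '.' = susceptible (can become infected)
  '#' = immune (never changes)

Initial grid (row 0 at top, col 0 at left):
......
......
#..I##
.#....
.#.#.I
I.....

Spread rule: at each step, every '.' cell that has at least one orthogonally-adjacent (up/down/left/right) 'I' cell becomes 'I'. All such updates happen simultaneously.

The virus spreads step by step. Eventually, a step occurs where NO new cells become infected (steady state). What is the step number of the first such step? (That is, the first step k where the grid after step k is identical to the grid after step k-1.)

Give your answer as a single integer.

Answer: 6

Derivation:
Step 0 (initial): 3 infected
Step 1: +8 new -> 11 infected
Step 2: +9 new -> 20 infected
Step 3: +6 new -> 26 infected
Step 4: +3 new -> 29 infected
Step 5: +1 new -> 30 infected
Step 6: +0 new -> 30 infected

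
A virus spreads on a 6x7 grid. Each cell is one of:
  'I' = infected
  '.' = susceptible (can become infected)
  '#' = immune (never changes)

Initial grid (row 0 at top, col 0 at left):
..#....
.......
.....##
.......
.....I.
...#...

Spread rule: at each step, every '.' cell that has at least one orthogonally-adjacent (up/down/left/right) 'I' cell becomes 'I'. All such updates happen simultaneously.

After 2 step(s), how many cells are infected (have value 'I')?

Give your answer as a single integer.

Answer: 10

Derivation:
Step 0 (initial): 1 infected
Step 1: +4 new -> 5 infected
Step 2: +5 new -> 10 infected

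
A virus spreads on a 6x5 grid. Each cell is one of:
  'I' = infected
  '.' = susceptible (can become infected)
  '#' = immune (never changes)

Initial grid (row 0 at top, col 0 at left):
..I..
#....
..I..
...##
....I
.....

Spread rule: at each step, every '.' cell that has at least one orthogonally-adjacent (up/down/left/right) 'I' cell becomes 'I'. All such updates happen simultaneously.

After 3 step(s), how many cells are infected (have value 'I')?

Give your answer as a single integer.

Step 0 (initial): 3 infected
Step 1: +8 new -> 11 infected
Step 2: +9 new -> 20 infected
Step 3: +4 new -> 24 infected

Answer: 24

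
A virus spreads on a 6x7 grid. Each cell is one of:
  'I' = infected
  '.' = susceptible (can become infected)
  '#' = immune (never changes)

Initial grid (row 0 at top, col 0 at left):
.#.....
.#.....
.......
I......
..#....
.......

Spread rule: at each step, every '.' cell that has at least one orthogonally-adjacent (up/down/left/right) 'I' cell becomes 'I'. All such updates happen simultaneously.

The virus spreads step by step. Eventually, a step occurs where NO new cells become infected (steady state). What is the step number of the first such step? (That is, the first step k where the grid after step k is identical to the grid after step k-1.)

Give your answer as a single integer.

Step 0 (initial): 1 infected
Step 1: +3 new -> 4 infected
Step 2: +5 new -> 9 infected
Step 3: +4 new -> 13 infected
Step 4: +5 new -> 18 infected
Step 5: +6 new -> 24 infected
Step 6: +6 new -> 30 infected
Step 7: +5 new -> 35 infected
Step 8: +3 new -> 38 infected
Step 9: +1 new -> 39 infected
Step 10: +0 new -> 39 infected

Answer: 10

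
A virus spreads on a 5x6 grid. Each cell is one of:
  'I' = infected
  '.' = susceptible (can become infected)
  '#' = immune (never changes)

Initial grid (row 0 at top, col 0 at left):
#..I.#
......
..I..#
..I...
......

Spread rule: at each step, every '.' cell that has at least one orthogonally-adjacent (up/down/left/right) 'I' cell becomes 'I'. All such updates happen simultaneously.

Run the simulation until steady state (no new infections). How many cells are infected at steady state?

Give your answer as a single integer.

Step 0 (initial): 3 infected
Step 1: +9 new -> 12 infected
Step 2: +9 new -> 21 infected
Step 3: +5 new -> 26 infected
Step 4: +1 new -> 27 infected
Step 5: +0 new -> 27 infected

Answer: 27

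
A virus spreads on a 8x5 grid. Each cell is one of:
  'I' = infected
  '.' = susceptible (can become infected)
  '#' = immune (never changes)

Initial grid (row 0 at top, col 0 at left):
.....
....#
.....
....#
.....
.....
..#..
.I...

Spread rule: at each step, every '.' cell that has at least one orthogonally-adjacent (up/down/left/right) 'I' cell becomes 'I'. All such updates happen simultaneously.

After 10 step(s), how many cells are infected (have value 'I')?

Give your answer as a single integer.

Answer: 37

Derivation:
Step 0 (initial): 1 infected
Step 1: +3 new -> 4 infected
Step 2: +3 new -> 7 infected
Step 3: +5 new -> 12 infected
Step 4: +5 new -> 17 infected
Step 5: +5 new -> 22 infected
Step 6: +5 new -> 27 infected
Step 7: +4 new -> 31 infected
Step 8: +4 new -> 35 infected
Step 9: +1 new -> 36 infected
Step 10: +1 new -> 37 infected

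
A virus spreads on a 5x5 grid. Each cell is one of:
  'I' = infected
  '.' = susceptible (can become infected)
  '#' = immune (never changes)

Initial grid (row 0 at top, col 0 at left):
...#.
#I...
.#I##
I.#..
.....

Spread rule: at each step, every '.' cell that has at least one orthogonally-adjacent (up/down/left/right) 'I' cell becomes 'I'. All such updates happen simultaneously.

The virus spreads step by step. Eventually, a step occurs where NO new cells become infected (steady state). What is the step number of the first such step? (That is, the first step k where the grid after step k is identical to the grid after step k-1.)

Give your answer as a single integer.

Answer: 7

Derivation:
Step 0 (initial): 3 infected
Step 1: +5 new -> 8 infected
Step 2: +4 new -> 12 infected
Step 3: +2 new -> 14 infected
Step 4: +2 new -> 16 infected
Step 5: +2 new -> 18 infected
Step 6: +1 new -> 19 infected
Step 7: +0 new -> 19 infected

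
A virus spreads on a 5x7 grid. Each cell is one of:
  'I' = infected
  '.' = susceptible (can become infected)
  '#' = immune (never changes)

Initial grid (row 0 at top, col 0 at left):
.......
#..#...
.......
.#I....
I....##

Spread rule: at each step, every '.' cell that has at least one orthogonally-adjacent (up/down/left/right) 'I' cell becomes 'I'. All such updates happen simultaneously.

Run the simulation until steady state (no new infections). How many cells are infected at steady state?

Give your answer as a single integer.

Answer: 30

Derivation:
Step 0 (initial): 2 infected
Step 1: +5 new -> 7 infected
Step 2: +6 new -> 13 infected
Step 3: +5 new -> 18 infected
Step 4: +5 new -> 23 infected
Step 5: +4 new -> 27 infected
Step 6: +2 new -> 29 infected
Step 7: +1 new -> 30 infected
Step 8: +0 new -> 30 infected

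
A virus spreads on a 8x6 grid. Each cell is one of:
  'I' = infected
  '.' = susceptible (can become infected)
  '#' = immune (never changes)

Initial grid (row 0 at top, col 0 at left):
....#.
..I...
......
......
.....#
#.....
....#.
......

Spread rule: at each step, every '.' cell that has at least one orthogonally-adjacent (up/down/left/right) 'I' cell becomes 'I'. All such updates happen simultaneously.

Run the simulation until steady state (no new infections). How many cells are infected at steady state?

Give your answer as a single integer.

Step 0 (initial): 1 infected
Step 1: +4 new -> 5 infected
Step 2: +7 new -> 12 infected
Step 3: +7 new -> 19 infected
Step 4: +7 new -> 26 infected
Step 5: +6 new -> 32 infected
Step 6: +4 new -> 36 infected
Step 7: +4 new -> 40 infected
Step 8: +3 new -> 43 infected
Step 9: +1 new -> 44 infected
Step 10: +0 new -> 44 infected

Answer: 44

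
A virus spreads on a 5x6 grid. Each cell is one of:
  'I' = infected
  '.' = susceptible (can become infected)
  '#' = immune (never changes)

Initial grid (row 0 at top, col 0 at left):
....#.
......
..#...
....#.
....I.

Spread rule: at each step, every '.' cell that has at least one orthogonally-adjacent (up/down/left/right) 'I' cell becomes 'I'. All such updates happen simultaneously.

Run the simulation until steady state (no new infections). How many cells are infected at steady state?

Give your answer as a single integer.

Step 0 (initial): 1 infected
Step 1: +2 new -> 3 infected
Step 2: +3 new -> 6 infected
Step 3: +4 new -> 10 infected
Step 4: +5 new -> 15 infected
Step 5: +6 new -> 21 infected
Step 6: +3 new -> 24 infected
Step 7: +2 new -> 26 infected
Step 8: +1 new -> 27 infected
Step 9: +0 new -> 27 infected

Answer: 27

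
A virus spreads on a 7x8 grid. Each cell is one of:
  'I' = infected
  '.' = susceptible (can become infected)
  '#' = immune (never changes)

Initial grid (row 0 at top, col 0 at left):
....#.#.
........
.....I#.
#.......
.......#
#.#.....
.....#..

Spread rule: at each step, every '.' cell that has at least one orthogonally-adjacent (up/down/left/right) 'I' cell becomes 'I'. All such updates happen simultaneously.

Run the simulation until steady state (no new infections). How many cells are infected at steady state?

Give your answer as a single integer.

Step 0 (initial): 1 infected
Step 1: +3 new -> 4 infected
Step 2: +7 new -> 11 infected
Step 3: +8 new -> 19 infected
Step 4: +9 new -> 28 infected
Step 5: +9 new -> 37 infected
Step 6: +5 new -> 42 infected
Step 7: +4 new -> 46 infected
Step 8: +1 new -> 47 infected
Step 9: +1 new -> 48 infected
Step 10: +0 new -> 48 infected

Answer: 48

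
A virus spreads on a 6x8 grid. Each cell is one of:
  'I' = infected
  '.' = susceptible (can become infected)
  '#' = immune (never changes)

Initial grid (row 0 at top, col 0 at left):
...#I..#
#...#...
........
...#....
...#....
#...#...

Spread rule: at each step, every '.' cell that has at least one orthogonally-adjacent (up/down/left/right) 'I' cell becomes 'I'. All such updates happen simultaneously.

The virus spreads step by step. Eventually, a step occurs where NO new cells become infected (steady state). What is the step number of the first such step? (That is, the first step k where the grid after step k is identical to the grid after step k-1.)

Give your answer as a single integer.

Step 0 (initial): 1 infected
Step 1: +1 new -> 2 infected
Step 2: +2 new -> 4 infected
Step 3: +2 new -> 6 infected
Step 4: +4 new -> 10 infected
Step 5: +5 new -> 15 infected
Step 6: +6 new -> 21 infected
Step 7: +5 new -> 26 infected
Step 8: +6 new -> 32 infected
Step 9: +4 new -> 36 infected
Step 10: +4 new -> 40 infected
Step 11: +0 new -> 40 infected

Answer: 11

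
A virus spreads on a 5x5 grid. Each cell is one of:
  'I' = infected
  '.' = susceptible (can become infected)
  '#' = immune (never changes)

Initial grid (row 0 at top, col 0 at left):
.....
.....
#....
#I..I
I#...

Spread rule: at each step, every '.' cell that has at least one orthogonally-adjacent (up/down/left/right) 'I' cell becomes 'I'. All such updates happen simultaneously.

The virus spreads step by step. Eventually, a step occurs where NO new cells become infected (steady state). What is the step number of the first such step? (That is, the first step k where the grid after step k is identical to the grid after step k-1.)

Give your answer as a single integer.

Answer: 5

Derivation:
Step 0 (initial): 3 infected
Step 1: +5 new -> 8 infected
Step 2: +6 new -> 14 infected
Step 3: +5 new -> 19 infected
Step 4: +3 new -> 22 infected
Step 5: +0 new -> 22 infected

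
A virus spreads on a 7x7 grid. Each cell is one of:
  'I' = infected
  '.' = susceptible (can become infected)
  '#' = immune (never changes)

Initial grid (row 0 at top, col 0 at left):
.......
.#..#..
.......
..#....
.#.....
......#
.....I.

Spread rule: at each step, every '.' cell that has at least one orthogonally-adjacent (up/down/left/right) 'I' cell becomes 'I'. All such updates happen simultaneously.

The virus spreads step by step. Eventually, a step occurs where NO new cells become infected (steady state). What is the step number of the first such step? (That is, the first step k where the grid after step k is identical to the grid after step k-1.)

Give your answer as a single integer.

Step 0 (initial): 1 infected
Step 1: +3 new -> 4 infected
Step 2: +3 new -> 7 infected
Step 3: +5 new -> 12 infected
Step 4: +6 new -> 18 infected
Step 5: +7 new -> 25 infected
Step 6: +4 new -> 29 infected
Step 7: +5 new -> 34 infected
Step 8: +4 new -> 38 infected
Step 9: +3 new -> 41 infected
Step 10: +2 new -> 43 infected
Step 11: +1 new -> 44 infected
Step 12: +0 new -> 44 infected

Answer: 12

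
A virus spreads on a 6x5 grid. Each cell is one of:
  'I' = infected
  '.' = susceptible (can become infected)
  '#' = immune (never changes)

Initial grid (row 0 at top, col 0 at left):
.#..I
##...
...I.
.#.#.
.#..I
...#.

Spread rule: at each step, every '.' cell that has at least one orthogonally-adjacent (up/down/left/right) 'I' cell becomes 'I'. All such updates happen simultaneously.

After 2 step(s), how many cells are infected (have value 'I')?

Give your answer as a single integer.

Answer: 16

Derivation:
Step 0 (initial): 3 infected
Step 1: +8 new -> 11 infected
Step 2: +5 new -> 16 infected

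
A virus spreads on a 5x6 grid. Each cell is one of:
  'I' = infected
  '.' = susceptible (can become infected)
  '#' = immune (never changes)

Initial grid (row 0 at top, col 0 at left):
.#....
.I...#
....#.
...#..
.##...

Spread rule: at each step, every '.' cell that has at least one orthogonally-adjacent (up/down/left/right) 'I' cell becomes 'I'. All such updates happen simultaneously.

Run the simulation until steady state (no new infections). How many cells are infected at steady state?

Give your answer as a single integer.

Answer: 18

Derivation:
Step 0 (initial): 1 infected
Step 1: +3 new -> 4 infected
Step 2: +6 new -> 10 infected
Step 3: +5 new -> 15 infected
Step 4: +2 new -> 17 infected
Step 5: +1 new -> 18 infected
Step 6: +0 new -> 18 infected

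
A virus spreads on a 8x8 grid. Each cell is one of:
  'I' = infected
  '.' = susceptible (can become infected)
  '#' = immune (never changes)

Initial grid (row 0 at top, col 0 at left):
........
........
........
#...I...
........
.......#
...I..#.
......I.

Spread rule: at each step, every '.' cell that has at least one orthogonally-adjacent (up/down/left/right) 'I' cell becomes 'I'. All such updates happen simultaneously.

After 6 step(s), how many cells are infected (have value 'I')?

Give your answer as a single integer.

Step 0 (initial): 3 infected
Step 1: +10 new -> 13 infected
Step 2: +14 new -> 27 infected
Step 3: +13 new -> 40 infected
Step 4: +11 new -> 51 infected
Step 5: +6 new -> 57 infected
Step 6: +3 new -> 60 infected

Answer: 60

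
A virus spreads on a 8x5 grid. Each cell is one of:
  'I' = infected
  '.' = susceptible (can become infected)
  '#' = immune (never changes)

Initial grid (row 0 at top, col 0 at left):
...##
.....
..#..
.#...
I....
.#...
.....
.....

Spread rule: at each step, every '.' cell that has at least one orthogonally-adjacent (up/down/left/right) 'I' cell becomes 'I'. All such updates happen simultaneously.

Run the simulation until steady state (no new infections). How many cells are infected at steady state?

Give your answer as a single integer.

Step 0 (initial): 1 infected
Step 1: +3 new -> 4 infected
Step 2: +3 new -> 7 infected
Step 3: +7 new -> 14 infected
Step 4: +7 new -> 21 infected
Step 5: +7 new -> 28 infected
Step 6: +5 new -> 33 infected
Step 7: +2 new -> 35 infected
Step 8: +0 new -> 35 infected

Answer: 35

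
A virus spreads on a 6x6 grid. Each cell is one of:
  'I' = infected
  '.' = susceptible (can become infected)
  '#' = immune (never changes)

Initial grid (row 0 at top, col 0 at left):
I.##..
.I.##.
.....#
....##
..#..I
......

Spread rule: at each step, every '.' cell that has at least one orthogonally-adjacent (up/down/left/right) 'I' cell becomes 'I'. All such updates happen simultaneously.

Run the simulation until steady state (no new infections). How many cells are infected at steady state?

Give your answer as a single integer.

Step 0 (initial): 3 infected
Step 1: +6 new -> 9 infected
Step 2: +5 new -> 14 infected
Step 3: +6 new -> 20 infected
Step 4: +4 new -> 24 infected
Step 5: +1 new -> 25 infected
Step 6: +0 new -> 25 infected

Answer: 25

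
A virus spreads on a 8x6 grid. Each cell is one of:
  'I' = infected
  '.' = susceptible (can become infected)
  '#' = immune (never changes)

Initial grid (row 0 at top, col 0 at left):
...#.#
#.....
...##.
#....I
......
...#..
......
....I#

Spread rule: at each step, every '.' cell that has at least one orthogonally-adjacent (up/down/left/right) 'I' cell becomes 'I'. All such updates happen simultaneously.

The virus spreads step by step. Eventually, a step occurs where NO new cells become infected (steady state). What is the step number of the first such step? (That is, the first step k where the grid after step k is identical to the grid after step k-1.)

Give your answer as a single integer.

Answer: 9

Derivation:
Step 0 (initial): 2 infected
Step 1: +5 new -> 7 infected
Step 2: +8 new -> 15 infected
Step 3: +5 new -> 20 infected
Step 4: +8 new -> 28 infected
Step 5: +5 new -> 33 infected
Step 6: +5 new -> 38 infected
Step 7: +1 new -> 39 infected
Step 8: +1 new -> 40 infected
Step 9: +0 new -> 40 infected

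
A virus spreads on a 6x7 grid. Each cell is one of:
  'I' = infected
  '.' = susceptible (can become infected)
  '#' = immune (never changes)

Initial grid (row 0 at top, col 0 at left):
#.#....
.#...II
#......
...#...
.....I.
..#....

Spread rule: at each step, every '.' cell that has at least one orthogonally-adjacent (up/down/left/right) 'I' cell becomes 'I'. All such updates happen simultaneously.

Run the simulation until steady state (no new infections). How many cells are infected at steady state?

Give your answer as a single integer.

Answer: 34

Derivation:
Step 0 (initial): 3 infected
Step 1: +9 new -> 12 infected
Step 2: +8 new -> 20 infected
Step 3: +5 new -> 25 infected
Step 4: +3 new -> 28 infected
Step 5: +4 new -> 32 infected
Step 6: +2 new -> 34 infected
Step 7: +0 new -> 34 infected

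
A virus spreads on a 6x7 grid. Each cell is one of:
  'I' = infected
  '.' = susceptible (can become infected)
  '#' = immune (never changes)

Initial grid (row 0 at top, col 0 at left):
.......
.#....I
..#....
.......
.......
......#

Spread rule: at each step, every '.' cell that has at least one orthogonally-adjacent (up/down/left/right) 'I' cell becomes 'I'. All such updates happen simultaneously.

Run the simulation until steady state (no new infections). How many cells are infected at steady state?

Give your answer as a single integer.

Answer: 39

Derivation:
Step 0 (initial): 1 infected
Step 1: +3 new -> 4 infected
Step 2: +4 new -> 8 infected
Step 3: +5 new -> 13 infected
Step 4: +5 new -> 18 infected
Step 5: +4 new -> 22 infected
Step 6: +4 new -> 26 infected
Step 7: +4 new -> 30 infected
Step 8: +5 new -> 35 infected
Step 9: +3 new -> 38 infected
Step 10: +1 new -> 39 infected
Step 11: +0 new -> 39 infected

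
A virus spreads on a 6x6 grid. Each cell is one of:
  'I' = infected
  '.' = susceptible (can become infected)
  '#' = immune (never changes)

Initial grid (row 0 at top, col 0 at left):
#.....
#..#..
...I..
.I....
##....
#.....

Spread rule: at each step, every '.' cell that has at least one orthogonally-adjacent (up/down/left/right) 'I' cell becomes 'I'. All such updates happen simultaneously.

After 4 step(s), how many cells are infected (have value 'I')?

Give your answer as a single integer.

Step 0 (initial): 2 infected
Step 1: +6 new -> 8 infected
Step 2: +8 new -> 16 infected
Step 3: +8 new -> 24 infected
Step 4: +5 new -> 29 infected

Answer: 29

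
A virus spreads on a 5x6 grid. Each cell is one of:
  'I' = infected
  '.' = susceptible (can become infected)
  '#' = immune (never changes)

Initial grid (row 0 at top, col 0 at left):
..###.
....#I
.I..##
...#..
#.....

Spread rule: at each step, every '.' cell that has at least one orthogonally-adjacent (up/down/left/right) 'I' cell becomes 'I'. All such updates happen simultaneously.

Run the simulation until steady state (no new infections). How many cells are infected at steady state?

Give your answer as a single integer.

Step 0 (initial): 2 infected
Step 1: +5 new -> 7 infected
Step 2: +7 new -> 14 infected
Step 3: +3 new -> 17 infected
Step 4: +1 new -> 18 infected
Step 5: +1 new -> 19 infected
Step 6: +2 new -> 21 infected
Step 7: +1 new -> 22 infected
Step 8: +0 new -> 22 infected

Answer: 22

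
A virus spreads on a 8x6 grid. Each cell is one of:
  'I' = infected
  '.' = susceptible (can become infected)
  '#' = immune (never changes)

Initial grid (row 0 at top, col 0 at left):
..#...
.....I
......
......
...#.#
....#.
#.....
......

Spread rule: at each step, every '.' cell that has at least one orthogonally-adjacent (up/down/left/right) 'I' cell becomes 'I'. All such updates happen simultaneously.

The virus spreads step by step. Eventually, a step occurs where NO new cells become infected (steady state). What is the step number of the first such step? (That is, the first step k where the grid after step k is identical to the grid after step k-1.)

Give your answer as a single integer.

Answer: 13

Derivation:
Step 0 (initial): 1 infected
Step 1: +3 new -> 4 infected
Step 2: +4 new -> 8 infected
Step 3: +4 new -> 12 infected
Step 4: +4 new -> 16 infected
Step 5: +4 new -> 20 infected
Step 6: +4 new -> 24 infected
Step 7: +3 new -> 27 infected
Step 8: +4 new -> 31 infected
Step 9: +4 new -> 35 infected
Step 10: +3 new -> 38 infected
Step 11: +3 new -> 41 infected
Step 12: +2 new -> 43 infected
Step 13: +0 new -> 43 infected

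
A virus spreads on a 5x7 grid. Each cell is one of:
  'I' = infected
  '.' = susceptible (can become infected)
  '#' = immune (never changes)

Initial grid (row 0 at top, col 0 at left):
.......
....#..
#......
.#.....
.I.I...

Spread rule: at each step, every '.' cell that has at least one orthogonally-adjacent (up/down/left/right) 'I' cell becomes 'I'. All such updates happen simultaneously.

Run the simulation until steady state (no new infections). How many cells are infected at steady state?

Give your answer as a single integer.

Step 0 (initial): 2 infected
Step 1: +4 new -> 6 infected
Step 2: +5 new -> 11 infected
Step 3: +5 new -> 16 infected
Step 4: +5 new -> 21 infected
Step 5: +5 new -> 26 infected
Step 6: +4 new -> 30 infected
Step 7: +2 new -> 32 infected
Step 8: +0 new -> 32 infected

Answer: 32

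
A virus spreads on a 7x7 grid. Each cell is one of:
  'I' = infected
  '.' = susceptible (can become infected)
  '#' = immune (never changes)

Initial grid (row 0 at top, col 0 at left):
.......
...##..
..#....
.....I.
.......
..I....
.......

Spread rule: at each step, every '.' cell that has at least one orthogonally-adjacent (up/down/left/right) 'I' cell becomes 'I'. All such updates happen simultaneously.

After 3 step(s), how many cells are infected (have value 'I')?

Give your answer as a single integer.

Answer: 33

Derivation:
Step 0 (initial): 2 infected
Step 1: +8 new -> 10 infected
Step 2: +14 new -> 24 infected
Step 3: +9 new -> 33 infected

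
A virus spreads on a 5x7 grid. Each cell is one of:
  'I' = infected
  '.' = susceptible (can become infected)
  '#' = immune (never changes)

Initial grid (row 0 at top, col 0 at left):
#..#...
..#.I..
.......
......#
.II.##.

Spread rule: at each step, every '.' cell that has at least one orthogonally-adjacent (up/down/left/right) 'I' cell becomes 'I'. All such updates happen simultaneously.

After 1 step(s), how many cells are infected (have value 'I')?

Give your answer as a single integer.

Step 0 (initial): 3 infected
Step 1: +8 new -> 11 infected

Answer: 11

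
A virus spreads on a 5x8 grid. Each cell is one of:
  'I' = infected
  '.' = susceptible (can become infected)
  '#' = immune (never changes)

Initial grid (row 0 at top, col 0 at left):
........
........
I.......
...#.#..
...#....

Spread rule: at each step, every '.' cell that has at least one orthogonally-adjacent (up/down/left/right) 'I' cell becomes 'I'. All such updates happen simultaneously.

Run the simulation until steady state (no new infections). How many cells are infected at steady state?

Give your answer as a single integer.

Step 0 (initial): 1 infected
Step 1: +3 new -> 4 infected
Step 2: +5 new -> 9 infected
Step 3: +5 new -> 14 infected
Step 4: +4 new -> 18 infected
Step 5: +4 new -> 22 infected
Step 6: +4 new -> 26 infected
Step 7: +5 new -> 31 infected
Step 8: +4 new -> 35 infected
Step 9: +2 new -> 37 infected
Step 10: +0 new -> 37 infected

Answer: 37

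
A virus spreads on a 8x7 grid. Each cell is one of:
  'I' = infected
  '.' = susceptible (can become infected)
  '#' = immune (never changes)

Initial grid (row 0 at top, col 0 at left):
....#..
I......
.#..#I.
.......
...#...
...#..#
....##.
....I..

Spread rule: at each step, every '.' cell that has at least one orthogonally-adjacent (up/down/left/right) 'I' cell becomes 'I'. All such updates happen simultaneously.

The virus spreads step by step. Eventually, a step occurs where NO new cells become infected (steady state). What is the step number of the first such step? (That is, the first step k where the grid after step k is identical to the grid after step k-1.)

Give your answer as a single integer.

Step 0 (initial): 3 infected
Step 1: +8 new -> 11 infected
Step 2: +12 new -> 23 infected
Step 3: +13 new -> 36 infected
Step 4: +9 new -> 45 infected
Step 5: +3 new -> 48 infected
Step 6: +0 new -> 48 infected

Answer: 6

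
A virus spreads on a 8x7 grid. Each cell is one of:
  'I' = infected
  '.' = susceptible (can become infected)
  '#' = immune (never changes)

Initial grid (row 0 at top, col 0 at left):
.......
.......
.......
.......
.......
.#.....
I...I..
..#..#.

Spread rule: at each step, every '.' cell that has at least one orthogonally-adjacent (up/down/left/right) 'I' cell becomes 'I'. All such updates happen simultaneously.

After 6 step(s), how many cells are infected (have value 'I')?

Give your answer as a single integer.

Step 0 (initial): 2 infected
Step 1: +7 new -> 9 infected
Step 2: +8 new -> 17 infected
Step 3: +8 new -> 25 infected
Step 4: +7 new -> 32 infected
Step 5: +7 new -> 39 infected
Step 6: +7 new -> 46 infected

Answer: 46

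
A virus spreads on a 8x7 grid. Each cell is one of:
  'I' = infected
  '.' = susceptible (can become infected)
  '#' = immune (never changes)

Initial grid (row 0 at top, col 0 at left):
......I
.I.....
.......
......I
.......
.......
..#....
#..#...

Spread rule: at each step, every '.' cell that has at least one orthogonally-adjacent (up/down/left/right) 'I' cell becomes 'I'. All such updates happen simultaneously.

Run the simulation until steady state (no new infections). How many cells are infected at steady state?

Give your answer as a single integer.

Step 0 (initial): 3 infected
Step 1: +9 new -> 12 infected
Step 2: +12 new -> 24 infected
Step 3: +11 new -> 35 infected
Step 4: +7 new -> 42 infected
Step 5: +6 new -> 48 infected
Step 6: +4 new -> 52 infected
Step 7: +1 new -> 53 infected
Step 8: +0 new -> 53 infected

Answer: 53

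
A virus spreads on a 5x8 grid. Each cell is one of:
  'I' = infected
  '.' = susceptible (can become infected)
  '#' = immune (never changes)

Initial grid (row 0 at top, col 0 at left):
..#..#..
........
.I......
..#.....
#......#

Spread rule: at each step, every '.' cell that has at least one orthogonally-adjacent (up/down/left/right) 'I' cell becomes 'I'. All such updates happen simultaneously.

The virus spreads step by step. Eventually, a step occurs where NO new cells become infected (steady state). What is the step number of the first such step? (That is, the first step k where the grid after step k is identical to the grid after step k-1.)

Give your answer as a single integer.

Answer: 9

Derivation:
Step 0 (initial): 1 infected
Step 1: +4 new -> 5 infected
Step 2: +6 new -> 11 infected
Step 3: +5 new -> 16 infected
Step 4: +5 new -> 21 infected
Step 5: +5 new -> 26 infected
Step 6: +4 new -> 30 infected
Step 7: +4 new -> 34 infected
Step 8: +1 new -> 35 infected
Step 9: +0 new -> 35 infected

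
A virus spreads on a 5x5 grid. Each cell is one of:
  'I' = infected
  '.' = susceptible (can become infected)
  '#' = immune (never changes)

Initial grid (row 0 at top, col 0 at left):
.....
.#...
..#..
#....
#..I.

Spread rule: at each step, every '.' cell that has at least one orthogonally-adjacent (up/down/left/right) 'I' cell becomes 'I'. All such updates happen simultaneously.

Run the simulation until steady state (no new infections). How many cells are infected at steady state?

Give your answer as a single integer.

Answer: 21

Derivation:
Step 0 (initial): 1 infected
Step 1: +3 new -> 4 infected
Step 2: +4 new -> 8 infected
Step 3: +3 new -> 11 infected
Step 4: +4 new -> 15 infected
Step 5: +3 new -> 18 infected
Step 6: +2 new -> 20 infected
Step 7: +1 new -> 21 infected
Step 8: +0 new -> 21 infected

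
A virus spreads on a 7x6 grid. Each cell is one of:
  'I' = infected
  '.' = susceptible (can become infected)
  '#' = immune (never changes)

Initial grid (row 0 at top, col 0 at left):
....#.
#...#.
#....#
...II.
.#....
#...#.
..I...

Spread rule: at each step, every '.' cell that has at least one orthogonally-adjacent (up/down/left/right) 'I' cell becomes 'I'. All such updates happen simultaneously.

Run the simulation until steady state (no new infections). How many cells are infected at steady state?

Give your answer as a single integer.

Step 0 (initial): 3 infected
Step 1: +9 new -> 12 infected
Step 2: +9 new -> 21 infected
Step 3: +6 new -> 27 infected
Step 4: +3 new -> 30 infected
Step 5: +1 new -> 31 infected
Step 6: +1 new -> 32 infected
Step 7: +0 new -> 32 infected

Answer: 32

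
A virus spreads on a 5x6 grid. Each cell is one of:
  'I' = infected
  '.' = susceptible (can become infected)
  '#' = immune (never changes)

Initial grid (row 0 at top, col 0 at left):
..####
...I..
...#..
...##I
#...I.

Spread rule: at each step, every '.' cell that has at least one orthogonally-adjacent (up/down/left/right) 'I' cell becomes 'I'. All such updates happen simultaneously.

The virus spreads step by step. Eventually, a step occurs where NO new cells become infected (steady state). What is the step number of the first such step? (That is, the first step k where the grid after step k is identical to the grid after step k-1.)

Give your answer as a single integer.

Step 0 (initial): 3 infected
Step 1: +5 new -> 8 infected
Step 2: +5 new -> 13 infected
Step 3: +5 new -> 18 infected
Step 4: +3 new -> 21 infected
Step 5: +1 new -> 22 infected
Step 6: +0 new -> 22 infected

Answer: 6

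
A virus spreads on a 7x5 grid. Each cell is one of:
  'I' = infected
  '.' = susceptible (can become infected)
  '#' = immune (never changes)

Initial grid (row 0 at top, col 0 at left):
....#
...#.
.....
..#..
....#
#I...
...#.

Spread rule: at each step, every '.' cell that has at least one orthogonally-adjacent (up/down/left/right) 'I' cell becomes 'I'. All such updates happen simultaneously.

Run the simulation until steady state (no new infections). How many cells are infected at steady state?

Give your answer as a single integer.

Step 0 (initial): 1 infected
Step 1: +3 new -> 4 infected
Step 2: +6 new -> 10 infected
Step 3: +4 new -> 14 infected
Step 4: +5 new -> 19 infected
Step 5: +5 new -> 24 infected
Step 6: +3 new -> 27 infected
Step 7: +2 new -> 29 infected
Step 8: +0 new -> 29 infected

Answer: 29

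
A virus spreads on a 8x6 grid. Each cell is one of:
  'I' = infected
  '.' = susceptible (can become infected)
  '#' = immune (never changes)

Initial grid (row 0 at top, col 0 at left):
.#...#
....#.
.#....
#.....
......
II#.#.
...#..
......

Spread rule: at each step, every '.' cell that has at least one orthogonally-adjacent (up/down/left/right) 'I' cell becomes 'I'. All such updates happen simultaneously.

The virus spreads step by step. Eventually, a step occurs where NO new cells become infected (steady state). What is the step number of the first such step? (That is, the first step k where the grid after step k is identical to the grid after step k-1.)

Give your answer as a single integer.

Answer: 9

Derivation:
Step 0 (initial): 2 infected
Step 1: +4 new -> 6 infected
Step 2: +5 new -> 11 infected
Step 3: +3 new -> 14 infected
Step 4: +5 new -> 19 infected
Step 5: +5 new -> 24 infected
Step 6: +8 new -> 32 infected
Step 7: +4 new -> 36 infected
Step 8: +4 new -> 40 infected
Step 9: +0 new -> 40 infected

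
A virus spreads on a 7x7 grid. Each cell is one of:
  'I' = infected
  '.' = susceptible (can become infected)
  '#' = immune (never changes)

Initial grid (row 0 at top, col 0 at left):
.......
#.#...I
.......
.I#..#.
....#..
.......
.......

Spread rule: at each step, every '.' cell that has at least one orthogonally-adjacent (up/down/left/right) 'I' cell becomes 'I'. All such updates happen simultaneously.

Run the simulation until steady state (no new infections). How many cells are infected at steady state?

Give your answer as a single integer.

Step 0 (initial): 2 infected
Step 1: +6 new -> 8 infected
Step 2: +10 new -> 18 infected
Step 3: +10 new -> 28 infected
Step 4: +10 new -> 38 infected
Step 5: +4 new -> 42 infected
Step 6: +2 new -> 44 infected
Step 7: +0 new -> 44 infected

Answer: 44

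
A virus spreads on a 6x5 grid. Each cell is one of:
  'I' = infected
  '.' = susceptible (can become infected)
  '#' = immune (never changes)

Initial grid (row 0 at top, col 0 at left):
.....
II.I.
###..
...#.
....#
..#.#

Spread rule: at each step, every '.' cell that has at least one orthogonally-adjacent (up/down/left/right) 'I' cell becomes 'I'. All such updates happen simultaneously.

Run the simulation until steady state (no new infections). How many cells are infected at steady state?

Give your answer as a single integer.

Answer: 13

Derivation:
Step 0 (initial): 3 infected
Step 1: +6 new -> 9 infected
Step 2: +3 new -> 12 infected
Step 3: +1 new -> 13 infected
Step 4: +0 new -> 13 infected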